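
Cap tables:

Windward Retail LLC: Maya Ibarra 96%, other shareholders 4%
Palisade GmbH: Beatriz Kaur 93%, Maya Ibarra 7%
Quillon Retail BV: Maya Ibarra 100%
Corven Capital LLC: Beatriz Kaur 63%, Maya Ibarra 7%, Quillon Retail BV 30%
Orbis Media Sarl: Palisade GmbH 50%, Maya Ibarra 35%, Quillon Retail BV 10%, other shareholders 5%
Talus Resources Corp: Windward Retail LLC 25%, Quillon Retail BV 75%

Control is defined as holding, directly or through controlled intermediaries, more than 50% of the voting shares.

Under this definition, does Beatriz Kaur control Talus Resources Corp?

Beatriz holds 93% of Palisade, so Beatriz controls Palisade.
Beatriz holds 63% of Corven, so Beatriz controls Corven.
Neither Beatriz nor any entity Beatriz controls holds any voting interest in Talus.
So Beatriz does not control Talus.

No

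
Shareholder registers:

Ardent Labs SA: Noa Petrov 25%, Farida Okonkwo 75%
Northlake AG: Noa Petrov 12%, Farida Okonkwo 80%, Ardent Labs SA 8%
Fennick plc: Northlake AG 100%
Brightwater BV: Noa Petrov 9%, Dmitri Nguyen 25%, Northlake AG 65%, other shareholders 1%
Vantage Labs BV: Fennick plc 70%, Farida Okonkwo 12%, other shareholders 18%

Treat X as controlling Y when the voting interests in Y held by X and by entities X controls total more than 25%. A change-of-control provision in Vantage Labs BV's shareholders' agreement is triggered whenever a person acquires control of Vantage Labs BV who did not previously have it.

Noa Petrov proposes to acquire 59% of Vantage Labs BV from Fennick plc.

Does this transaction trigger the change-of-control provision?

Yes

The purchase adds only to Noa's holdings (Fennick's stake shrinks), so Noa is the only person who could newly come to control Vantage.
Noa's largest direct stake is 25% in Ardent, which does not meet the threshold, so Noa controls no company.
Neither Noa nor any entity Noa controls holds any voting interest in Vantage.
So before the transaction, Noa does not control Vantage.
After the purchase, Noa holds 59% of Vantage directly, and Fennick's stake falls to 11%.
Noa holds 59% of Vantage, so Noa controls Vantage.
Noa did not control Vantage before and does after, so the clause is triggered.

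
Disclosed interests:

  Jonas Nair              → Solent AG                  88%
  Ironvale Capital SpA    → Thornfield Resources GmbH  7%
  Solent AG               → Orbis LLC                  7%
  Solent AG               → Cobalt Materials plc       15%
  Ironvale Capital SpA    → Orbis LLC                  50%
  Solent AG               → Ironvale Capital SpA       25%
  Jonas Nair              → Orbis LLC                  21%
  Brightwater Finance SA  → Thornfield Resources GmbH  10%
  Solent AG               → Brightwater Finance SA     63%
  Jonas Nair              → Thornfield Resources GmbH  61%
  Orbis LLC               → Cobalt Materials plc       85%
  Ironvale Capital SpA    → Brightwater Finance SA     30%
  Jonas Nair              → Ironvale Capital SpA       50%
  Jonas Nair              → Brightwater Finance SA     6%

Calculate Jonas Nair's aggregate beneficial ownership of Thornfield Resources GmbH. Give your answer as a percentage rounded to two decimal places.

74.34%

Jonas reaches Thornfield along 7 paths.
Direct stake: 61% = 61%.
Via Solent → Ironvale: 88% × 25% × 7% = 1.54%.
Via Ironvale: 50% × 7% = 3.5%.
Via Solent → Ironvale → Brightwater: 88% × 25% × 30% × 10% = 0.66%.
Via Ironvale → Brightwater: 50% × 30% × 10% = 1.5%.
Via Solent → Brightwater: 88% × 63% × 10% = 5.544%.
Via Brightwater: 6% × 10% = 0.6%.
Total: 61% + 1.54% + 3.5% + 0.66% + 1.5% + 5.544% + 0.6% = 74.344%.
Rounded: 74.34%.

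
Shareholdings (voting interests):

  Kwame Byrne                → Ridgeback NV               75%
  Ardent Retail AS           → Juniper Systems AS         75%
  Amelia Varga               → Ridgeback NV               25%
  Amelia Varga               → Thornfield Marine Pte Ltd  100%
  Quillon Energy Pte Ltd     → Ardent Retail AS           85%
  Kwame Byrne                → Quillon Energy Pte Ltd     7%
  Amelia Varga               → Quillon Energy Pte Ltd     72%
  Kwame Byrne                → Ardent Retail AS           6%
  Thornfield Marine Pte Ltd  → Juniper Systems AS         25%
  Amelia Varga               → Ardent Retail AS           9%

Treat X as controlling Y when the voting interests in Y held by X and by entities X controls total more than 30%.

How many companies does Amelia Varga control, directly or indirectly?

4

Amelia holds 72% of Quillon, so Amelia controls Quillon.
Amelia holds 100% of Thornfield, so Amelia controls Thornfield.
Amelia and Quillon together hold 9% + 85% = 94% of Ardent, so Amelia controls Ardent.
Ardent and Thornfield together hold 75% + 25% = 100% of Juniper, so Amelia controls Juniper.
No other company's threshold is met.
Amelia controls 4 companies.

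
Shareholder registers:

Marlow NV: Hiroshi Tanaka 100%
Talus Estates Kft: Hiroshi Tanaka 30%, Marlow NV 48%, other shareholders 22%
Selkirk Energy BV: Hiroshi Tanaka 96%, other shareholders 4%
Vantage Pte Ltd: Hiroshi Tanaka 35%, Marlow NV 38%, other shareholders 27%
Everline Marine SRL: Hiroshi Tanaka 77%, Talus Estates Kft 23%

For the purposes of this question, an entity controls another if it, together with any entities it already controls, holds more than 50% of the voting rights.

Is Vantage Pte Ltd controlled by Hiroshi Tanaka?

Yes

Hiroshi holds 100% of Marlow, so Hiroshi controls Marlow.
Hiroshi and Marlow together hold 35% + 38% = 73% of Vantage, so Hiroshi controls Vantage.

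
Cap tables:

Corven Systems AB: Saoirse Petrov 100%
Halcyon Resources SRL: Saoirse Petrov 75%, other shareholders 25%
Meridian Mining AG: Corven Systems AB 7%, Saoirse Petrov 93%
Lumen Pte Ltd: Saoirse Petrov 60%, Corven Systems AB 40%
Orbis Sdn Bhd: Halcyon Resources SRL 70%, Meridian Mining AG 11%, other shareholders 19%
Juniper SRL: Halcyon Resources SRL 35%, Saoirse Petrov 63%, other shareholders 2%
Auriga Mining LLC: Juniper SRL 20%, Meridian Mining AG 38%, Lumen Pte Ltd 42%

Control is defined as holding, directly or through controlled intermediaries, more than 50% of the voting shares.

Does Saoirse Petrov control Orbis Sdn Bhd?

Saoirse holds 75% of Halcyon, so Saoirse controls Halcyon.
Saoirse holds 100% of Corven, so Saoirse controls Corven.
Corven and Saoirse together hold 7% + 93% = 100% of Meridian, so Saoirse controls Meridian.
Halcyon and Meridian together hold 70% + 11% = 81% of Orbis, so Saoirse controls Orbis.

Yes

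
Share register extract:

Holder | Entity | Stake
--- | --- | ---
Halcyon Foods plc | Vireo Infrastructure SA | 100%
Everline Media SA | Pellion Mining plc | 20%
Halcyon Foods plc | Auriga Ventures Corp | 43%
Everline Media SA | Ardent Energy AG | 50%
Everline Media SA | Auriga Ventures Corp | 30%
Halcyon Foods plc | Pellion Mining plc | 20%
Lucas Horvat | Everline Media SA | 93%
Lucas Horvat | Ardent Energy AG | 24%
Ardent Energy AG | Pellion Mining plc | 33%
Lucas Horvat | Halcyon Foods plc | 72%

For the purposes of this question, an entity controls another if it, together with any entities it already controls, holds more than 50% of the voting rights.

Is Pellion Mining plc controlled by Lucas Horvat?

Yes

Lucas holds 93% of Everline, so Lucas controls Everline.
Lucas holds 72% of Halcyon, so Lucas controls Halcyon.
Lucas and Everline together hold 24% + 50% = 74% of Ardent, so Lucas controls Ardent.
Everline and Ardent and Halcyon together hold 20% + 33% + 20% = 73% of Pellion, so Lucas controls Pellion.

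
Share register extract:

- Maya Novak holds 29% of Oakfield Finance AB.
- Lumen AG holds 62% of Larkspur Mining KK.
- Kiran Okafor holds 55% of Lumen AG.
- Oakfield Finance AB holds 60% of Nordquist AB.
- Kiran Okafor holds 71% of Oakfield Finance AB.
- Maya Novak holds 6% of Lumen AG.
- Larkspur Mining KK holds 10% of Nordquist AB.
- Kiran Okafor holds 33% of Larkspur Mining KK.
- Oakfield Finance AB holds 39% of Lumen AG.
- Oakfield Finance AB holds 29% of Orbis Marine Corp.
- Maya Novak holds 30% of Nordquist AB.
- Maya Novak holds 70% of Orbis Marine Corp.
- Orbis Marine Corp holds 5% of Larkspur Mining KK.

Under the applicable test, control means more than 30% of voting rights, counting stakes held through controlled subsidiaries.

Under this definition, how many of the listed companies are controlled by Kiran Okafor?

Kiran holds 71% of Oakfield, so Kiran controls Oakfield.
Oakfield and Kiran together hold 39% + 55% = 94% of Lumen, so Kiran controls Lumen.
Lumen and Kiran together hold 62% + 33% = 95% of Larkspur, so Kiran controls Larkspur.
Larkspur and Oakfield together hold 10% + 60% = 70% of Nordquist, so Kiran controls Nordquist.
No other company's threshold is met.
Kiran controls 4 companies.

4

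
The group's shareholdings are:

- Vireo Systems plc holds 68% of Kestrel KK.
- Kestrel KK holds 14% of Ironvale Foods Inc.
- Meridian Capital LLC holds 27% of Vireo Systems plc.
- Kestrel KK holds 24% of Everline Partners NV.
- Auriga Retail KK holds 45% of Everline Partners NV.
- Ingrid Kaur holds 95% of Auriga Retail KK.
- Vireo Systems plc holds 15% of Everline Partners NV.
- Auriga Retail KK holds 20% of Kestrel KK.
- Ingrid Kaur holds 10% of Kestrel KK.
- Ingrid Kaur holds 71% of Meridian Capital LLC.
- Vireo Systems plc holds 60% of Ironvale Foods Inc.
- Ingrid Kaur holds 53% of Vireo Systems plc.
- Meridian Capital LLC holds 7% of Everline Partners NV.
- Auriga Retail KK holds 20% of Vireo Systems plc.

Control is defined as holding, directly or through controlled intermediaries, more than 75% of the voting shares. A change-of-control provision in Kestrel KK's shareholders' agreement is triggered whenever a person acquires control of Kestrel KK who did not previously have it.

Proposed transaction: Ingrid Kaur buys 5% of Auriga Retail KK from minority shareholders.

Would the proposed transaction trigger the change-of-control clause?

No

The purchase changes only Ingrid's holdings, so Ingrid is the only person who could newly come to control Kestrel.
Ingrid holds 95% of Auriga, so Ingrid controls Auriga.
In Kestrel, Ingrid's side holds only 10% + 20% = 30%, not > 75%.
So before the transaction, Ingrid does not control Kestrel.
After the purchase, Ingrid's direct stake in Auriga rises to 95% + 5% = 100%.
Ingrid holds 100% of Auriga, so Ingrid controls Auriga.
After the transaction, Ingrid's side holds 10% + 20% = 30% of Kestrel, not > 75%, so Ingrid still does not control Kestrel.
No new person acquires control, so the clause is not triggered.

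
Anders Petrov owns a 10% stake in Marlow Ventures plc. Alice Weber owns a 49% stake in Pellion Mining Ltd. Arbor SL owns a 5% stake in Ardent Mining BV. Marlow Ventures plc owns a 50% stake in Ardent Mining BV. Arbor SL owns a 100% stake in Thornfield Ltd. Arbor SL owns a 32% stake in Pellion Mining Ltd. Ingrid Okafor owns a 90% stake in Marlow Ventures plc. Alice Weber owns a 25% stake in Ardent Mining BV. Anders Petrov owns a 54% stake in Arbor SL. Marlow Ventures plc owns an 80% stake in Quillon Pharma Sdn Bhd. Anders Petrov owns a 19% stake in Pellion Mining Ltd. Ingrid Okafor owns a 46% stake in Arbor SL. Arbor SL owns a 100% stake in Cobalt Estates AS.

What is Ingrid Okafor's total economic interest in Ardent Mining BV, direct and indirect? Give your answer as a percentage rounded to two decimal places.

47.30%

Ingrid reaches Ardent along 2 paths.
Via Marlow: 90% × 50% = 45%.
Via Arbor: 46% × 5% = 2.3%.
Total: 45% + 2.3% = 47.3%.
Rounded: 47.30%.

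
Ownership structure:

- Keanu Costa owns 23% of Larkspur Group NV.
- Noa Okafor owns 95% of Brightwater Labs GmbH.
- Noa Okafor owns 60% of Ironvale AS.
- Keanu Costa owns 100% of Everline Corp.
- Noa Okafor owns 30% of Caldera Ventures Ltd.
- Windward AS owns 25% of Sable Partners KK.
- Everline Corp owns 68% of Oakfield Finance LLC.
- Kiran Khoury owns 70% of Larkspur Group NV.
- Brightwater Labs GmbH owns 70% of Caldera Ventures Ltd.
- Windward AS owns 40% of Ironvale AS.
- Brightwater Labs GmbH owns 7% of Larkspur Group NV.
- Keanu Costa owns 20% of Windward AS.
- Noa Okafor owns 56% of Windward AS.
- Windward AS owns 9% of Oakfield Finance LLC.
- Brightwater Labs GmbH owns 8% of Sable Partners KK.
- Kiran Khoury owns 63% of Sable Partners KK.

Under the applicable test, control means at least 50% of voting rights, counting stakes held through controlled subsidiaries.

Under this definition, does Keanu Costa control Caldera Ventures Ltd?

No

Keanu holds 100% of Everline, so Keanu controls Everline.
Everline holds 68% of Oakfield, so Keanu controls Oakfield.
Neither Keanu nor any entity Keanu controls holds any voting interest in Caldera.
So Keanu does not control Caldera.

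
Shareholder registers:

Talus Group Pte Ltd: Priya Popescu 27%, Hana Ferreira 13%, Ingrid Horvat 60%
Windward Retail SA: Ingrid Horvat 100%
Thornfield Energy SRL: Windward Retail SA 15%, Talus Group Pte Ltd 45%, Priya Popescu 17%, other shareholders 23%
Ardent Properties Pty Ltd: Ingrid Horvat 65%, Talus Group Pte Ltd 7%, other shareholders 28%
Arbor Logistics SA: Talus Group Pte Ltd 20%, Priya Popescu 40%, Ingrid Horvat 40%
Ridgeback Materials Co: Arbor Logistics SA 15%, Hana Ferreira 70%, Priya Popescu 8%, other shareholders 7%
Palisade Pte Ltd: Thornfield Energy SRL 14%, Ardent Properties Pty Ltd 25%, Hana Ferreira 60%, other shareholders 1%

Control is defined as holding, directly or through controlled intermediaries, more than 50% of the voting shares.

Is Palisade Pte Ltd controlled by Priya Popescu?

No

Priya's largest direct stake is 40% in Arbor, which does not meet the threshold, so Priya controls no company.
Neither Priya nor any entity Priya controls holds any voting interest in Palisade.
So Priya does not control Palisade.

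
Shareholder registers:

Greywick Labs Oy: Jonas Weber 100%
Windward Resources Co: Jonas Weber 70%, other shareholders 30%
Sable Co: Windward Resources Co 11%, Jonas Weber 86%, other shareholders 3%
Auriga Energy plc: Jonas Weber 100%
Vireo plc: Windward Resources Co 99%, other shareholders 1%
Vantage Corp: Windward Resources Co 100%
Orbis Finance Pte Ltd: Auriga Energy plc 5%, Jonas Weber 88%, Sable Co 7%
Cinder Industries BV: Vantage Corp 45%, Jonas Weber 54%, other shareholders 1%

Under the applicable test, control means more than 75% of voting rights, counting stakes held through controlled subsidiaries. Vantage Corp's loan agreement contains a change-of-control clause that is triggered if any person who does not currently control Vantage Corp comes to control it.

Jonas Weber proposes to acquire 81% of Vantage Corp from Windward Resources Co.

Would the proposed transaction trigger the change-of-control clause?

Yes

The purchase adds only to Jonas's holdings (Windward's stake shrinks), so Jonas is the only person who could newly come to control Vantage.
Jonas holds 100% of Greywick, so Jonas controls Greywick.
Jonas holds 86% of Sable, so Jonas controls Sable.
Jonas holds 100% of Auriga, so Jonas controls Auriga.
Auriga and Jonas and Sable together hold 5% + 88% + 7% = 100% of Orbis, so Jonas controls Orbis.
Neither Jonas nor any entity Jonas controls holds any voting interest in Vantage.
So before the transaction, Jonas does not control Vantage.
After the purchase, Jonas holds 81% of Vantage directly, and Windward's stake falls to 19%.
Jonas holds 81% of Vantage, so Jonas controls Vantage.
Jonas did not control Vantage before and does after, so the clause is triggered.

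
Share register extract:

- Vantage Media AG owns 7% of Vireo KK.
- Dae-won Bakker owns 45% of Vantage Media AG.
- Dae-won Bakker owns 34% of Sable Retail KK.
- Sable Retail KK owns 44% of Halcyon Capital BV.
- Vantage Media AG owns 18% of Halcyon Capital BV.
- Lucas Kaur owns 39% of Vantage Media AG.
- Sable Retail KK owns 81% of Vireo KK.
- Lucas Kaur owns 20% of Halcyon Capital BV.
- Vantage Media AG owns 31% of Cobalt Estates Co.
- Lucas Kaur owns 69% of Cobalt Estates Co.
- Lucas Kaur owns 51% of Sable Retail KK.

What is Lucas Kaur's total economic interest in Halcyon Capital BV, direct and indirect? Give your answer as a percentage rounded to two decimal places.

49.46%

Lucas reaches Halcyon along 3 paths.
Via Vantage: 39% × 18% = 7.02%.
Via Sable: 51% × 44% = 22.44%.
Direct stake: 20% = 20%.
Total: 7.02% + 22.44% + 20% = 49.46%.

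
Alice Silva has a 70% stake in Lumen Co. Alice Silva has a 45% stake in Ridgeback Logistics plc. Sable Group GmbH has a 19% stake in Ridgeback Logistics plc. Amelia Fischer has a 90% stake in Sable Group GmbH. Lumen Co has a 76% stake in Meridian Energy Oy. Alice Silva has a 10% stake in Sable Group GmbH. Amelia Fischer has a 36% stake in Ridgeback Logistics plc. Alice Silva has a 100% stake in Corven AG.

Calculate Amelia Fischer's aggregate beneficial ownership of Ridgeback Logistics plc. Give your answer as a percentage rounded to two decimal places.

Amelia reaches Ridgeback along 2 paths.
Direct stake: 36% = 36%.
Via Sable: 90% × 19% = 17.1%.
Total: 36% + 17.1% = 53.1%.
Rounded: 53.10%.

53.10%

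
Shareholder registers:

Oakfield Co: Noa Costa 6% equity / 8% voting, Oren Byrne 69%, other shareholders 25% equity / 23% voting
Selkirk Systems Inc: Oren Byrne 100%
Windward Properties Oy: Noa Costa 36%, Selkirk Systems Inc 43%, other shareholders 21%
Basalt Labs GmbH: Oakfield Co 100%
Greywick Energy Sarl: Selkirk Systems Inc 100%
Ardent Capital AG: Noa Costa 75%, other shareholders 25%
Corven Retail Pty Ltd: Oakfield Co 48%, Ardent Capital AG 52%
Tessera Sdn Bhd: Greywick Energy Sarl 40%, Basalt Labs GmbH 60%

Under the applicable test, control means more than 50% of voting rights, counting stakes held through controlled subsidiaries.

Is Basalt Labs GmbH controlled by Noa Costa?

No

Noa holds 75% of Ardent, so Noa controls Ardent.
Ardent holds 52% of Corven, so Noa controls Corven.
Neither Noa nor any entity Noa controls holds any voting interest in Basalt.
So Noa does not control Basalt.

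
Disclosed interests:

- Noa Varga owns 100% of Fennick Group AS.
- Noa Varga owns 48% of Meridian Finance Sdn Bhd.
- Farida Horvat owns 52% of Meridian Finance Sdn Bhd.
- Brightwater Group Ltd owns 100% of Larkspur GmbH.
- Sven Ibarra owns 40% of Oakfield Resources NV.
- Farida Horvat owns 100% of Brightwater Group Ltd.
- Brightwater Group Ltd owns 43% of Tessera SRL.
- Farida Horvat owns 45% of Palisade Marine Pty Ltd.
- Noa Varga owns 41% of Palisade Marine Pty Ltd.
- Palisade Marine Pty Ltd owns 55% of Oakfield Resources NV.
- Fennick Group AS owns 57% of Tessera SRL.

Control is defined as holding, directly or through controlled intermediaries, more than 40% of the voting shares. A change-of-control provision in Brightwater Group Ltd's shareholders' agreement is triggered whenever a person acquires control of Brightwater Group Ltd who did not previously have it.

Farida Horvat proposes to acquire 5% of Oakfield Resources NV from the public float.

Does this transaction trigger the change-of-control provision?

The purchase changes only Farida's holdings, so Farida is the only person who could newly come to control Brightwater.
Farida holds 100% of Brightwater, so Farida controls Brightwater.
So Farida already controls Brightwater before the transaction.
After the purchase, Farida holds 5% of Oakfield directly.
Farida controlled Brightwater already, so this is not a new person acquiring control; every other person's position is unchanged or reduced.
No new person acquires control, so the clause is not triggered.

No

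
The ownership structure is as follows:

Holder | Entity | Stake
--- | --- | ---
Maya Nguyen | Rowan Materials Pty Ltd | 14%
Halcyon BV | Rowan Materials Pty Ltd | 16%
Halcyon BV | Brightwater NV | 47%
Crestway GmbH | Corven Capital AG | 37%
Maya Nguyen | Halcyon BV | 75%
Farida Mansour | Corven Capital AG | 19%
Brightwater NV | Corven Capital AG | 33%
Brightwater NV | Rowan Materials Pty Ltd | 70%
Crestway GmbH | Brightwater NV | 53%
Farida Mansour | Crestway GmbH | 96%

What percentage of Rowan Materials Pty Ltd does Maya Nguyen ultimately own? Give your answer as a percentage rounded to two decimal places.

50.68%

Maya reaches Rowan along 3 paths.
Via Halcyon: 75% × 16% = 12%.
Via Halcyon → Brightwater: 75% × 47% × 70% = 24.675%.
Direct stake: 14% = 14%.
Total: 12% + 24.675% + 14% = 50.675%.
Rounded: 50.68%.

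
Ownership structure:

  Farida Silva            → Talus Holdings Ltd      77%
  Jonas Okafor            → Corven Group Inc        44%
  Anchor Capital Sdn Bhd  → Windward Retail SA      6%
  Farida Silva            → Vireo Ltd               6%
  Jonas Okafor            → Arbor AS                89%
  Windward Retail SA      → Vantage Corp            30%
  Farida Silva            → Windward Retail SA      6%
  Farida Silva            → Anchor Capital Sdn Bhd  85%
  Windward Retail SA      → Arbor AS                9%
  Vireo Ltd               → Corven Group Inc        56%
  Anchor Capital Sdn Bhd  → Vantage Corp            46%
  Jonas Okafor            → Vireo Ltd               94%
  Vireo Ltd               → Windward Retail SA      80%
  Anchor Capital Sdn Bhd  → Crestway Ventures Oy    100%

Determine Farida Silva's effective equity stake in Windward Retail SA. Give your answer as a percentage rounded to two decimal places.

15.90%

Farida reaches Windward along 3 paths.
Direct stake: 6% = 6%.
Via Vireo: 6% × 80% = 4.8%.
Via Anchor: 85% × 6% = 5.1%.
Total: 6% + 4.8% + 5.1% = 15.9%.
Rounded: 15.90%.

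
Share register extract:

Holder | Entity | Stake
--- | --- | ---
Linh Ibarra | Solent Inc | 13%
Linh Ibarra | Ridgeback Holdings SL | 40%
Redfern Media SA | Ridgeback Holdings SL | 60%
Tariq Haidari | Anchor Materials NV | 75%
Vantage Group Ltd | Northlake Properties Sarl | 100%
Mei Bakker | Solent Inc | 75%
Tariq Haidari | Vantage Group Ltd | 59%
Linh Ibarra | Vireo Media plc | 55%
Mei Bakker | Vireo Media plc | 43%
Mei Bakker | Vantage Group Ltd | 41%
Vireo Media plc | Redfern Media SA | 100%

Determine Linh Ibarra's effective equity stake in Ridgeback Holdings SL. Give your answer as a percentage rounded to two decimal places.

73.00%

Linh reaches Ridgeback along 2 paths.
Direct stake: 40% = 40%.
Via Vireo → Redfern: 55% × 100% × 60% = 33%.
Total: 40% + 33% = 73%.
Rounded: 73.00%.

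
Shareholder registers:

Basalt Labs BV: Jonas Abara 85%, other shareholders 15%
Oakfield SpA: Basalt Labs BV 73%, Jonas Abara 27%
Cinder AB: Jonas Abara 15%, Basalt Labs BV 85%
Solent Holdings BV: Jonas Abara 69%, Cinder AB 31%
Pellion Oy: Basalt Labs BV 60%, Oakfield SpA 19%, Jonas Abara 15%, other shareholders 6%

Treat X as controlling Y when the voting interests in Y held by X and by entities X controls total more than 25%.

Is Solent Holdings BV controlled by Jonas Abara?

Yes

Jonas holds 85% of Basalt, so Jonas controls Basalt.
Jonas and Basalt together hold 15% + 85% = 100% of Cinder, so Jonas controls Cinder.
Jonas and Cinder together hold 69% + 31% = 100% of Solent, so Jonas controls Solent.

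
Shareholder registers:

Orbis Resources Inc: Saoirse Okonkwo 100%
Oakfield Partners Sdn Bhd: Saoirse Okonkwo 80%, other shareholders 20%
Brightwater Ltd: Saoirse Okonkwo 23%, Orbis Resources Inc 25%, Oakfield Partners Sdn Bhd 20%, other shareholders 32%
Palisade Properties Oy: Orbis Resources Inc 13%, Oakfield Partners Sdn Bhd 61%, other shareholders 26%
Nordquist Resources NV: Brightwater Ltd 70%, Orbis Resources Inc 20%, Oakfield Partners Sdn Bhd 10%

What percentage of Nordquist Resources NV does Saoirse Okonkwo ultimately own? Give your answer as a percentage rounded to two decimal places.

72.80%

Saoirse reaches Nordquist along 5 paths.
Via Brightwater: 23% × 70% = 16.1%.
Via Orbis → Brightwater: 100% × 25% × 70% = 17.5%.
Via Oakfield → Brightwater: 80% × 20% × 70% = 11.2%.
Via Orbis: 100% × 20% = 20%.
Via Oakfield: 80% × 10% = 8%.
Total: 16.1% + 17.5% + 11.2% + 20% + 8% = 72.8%.
Rounded: 72.80%.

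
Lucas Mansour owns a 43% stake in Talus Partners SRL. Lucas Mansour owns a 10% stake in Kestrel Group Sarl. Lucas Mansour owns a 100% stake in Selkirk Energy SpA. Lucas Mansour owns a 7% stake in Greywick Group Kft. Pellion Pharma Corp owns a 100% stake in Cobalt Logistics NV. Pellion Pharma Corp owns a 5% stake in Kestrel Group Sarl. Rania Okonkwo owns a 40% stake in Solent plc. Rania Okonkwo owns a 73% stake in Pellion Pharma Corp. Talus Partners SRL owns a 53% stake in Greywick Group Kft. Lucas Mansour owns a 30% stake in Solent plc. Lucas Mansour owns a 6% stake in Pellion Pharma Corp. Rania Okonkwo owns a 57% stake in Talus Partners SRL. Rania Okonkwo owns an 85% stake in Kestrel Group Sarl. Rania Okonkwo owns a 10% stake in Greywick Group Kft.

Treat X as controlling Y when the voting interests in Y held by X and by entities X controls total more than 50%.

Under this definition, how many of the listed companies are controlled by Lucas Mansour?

Lucas holds 100% of Selkirk, so Lucas controls Selkirk.
No other company's threshold is met.
Lucas controls 1 company.

1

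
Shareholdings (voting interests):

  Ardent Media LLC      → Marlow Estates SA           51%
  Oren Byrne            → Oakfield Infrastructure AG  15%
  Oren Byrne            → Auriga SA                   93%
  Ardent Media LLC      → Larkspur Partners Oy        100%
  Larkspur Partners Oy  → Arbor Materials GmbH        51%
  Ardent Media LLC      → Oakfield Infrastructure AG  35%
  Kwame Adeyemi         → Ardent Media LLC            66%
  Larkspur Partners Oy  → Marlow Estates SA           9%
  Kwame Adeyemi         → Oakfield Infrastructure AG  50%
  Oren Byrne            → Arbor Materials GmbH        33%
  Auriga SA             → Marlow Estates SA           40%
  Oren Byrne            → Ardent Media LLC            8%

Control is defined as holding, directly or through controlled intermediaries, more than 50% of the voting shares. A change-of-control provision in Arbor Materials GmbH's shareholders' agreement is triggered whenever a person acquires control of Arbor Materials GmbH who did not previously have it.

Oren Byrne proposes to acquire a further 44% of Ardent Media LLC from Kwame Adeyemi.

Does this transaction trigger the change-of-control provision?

The purchase adds only to Oren's holdings (Kwame's stake shrinks), so Oren is the only person who could newly come to control Arbor.
Oren holds 93% of Auriga, so Oren controls Auriga.
In Arbor, Oren's side holds only 33%, not > 50%.
So before the transaction, Oren does not control Arbor.
After the purchase, Oren's direct stake in Ardent rises to 8% + 44% = 52%, and Kwame's stake falls to 22%.
Oren holds 52% of Ardent, so Oren controls Ardent.
Ardent holds 100% of Larkspur, so Oren controls Larkspur.
Larkspur and Oren together hold 51% + 33% = 84% of Arbor, so Oren controls Arbor.
Oren did not control Arbor before and does after, so the clause is triggered.

Yes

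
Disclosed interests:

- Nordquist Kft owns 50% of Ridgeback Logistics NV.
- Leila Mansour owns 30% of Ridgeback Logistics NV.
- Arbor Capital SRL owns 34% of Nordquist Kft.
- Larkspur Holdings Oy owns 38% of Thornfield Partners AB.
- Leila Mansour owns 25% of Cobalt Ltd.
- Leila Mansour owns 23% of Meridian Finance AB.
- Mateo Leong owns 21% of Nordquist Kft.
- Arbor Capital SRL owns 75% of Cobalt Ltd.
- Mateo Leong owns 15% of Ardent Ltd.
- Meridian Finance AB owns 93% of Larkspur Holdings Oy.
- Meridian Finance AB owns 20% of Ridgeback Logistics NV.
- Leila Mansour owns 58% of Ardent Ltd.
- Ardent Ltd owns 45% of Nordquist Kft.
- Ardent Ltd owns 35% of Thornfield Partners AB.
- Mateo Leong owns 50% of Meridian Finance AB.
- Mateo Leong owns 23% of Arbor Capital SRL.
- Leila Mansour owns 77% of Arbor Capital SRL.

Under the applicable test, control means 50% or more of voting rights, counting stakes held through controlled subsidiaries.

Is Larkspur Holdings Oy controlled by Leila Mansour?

No

Leila holds 58% of Ardent, so Leila controls Ardent.
Leila holds 77% of Arbor, so Leila controls Arbor.
Arbor and Ardent together hold 34% + 45% = 79% of Nordquist, so Leila controls Nordquist.
Nordquist and Leila together hold 50% + 30% = 80% of Ridgeback, so Leila controls Ridgeback.
Leila and Arbor together hold 25% + 75% = 100% of Cobalt, so Leila controls Cobalt.
Neither Leila nor any entity Leila controls holds any voting interest in Larkspur.
So Leila does not control Larkspur.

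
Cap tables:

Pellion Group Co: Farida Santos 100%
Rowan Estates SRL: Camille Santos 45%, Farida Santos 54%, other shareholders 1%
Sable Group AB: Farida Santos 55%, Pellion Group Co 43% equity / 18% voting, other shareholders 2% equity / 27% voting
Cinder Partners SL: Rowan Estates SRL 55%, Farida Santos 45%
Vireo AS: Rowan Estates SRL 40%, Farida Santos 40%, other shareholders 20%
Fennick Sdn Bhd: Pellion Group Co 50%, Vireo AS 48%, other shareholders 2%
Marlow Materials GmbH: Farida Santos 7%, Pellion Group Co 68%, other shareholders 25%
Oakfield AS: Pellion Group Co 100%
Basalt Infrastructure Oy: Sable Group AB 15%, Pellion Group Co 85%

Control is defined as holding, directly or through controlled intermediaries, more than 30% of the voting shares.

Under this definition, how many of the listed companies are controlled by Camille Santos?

4

Camille holds 45% of Rowan, so Camille controls Rowan.
Rowan holds 55% of Cinder, so Camille controls Cinder.
Rowan holds 40% of Vireo, so Camille controls Vireo.
Vireo holds 48% of Fennick, so Camille controls Fennick.
No other company's threshold is met.
Camille controls 4 companies.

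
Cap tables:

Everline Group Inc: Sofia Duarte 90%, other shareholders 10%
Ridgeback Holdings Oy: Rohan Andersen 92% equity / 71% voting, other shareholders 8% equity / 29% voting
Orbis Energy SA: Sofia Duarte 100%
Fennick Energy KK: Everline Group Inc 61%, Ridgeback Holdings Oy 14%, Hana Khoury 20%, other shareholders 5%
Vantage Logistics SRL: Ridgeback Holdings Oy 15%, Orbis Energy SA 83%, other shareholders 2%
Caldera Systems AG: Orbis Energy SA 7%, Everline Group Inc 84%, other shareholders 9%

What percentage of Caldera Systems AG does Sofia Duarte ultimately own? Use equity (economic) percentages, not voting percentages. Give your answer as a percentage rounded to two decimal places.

82.60%

Sofia reaches Caldera along 2 paths.
Via Orbis: 100% × 7% = 7%.
Via Everline: 90% × 84% = 75.6%.
Total: 7% + 75.6% = 82.6%.
Rounded: 82.60%.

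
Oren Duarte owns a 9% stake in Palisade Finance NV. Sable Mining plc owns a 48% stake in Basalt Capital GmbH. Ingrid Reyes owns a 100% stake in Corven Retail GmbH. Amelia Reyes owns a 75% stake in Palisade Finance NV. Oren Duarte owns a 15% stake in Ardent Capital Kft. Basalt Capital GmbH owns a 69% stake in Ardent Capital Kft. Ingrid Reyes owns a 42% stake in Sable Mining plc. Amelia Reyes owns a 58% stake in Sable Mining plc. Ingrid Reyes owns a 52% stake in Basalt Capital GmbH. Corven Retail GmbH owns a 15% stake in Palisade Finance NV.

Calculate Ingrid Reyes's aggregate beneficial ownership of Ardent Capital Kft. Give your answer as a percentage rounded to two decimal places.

Ingrid reaches Ardent along 2 paths.
Via Basalt: 52% × 69% = 35.88%.
Via Sable → Basalt: 42% × 48% × 69% = 13.9104%.
Total: 35.88% + 13.9104% = 49.7904%.
Rounded: 49.79%.

49.79%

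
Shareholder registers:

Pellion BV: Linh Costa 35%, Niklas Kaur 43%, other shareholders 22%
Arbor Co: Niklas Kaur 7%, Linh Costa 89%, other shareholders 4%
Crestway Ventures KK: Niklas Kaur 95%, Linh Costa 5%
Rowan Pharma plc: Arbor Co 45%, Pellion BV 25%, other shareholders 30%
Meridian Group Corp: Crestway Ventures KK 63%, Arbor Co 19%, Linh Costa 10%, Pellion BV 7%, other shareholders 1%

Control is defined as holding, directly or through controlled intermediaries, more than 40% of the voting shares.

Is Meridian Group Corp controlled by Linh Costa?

Linh holds 89% of Arbor, so Linh controls Arbor.
Arbor holds 45% of Rowan, so Linh controls Rowan.
In Meridian, Linh's side holds only 19% + 10% = 29%, not > 40%.
So Linh does not control Meridian.

No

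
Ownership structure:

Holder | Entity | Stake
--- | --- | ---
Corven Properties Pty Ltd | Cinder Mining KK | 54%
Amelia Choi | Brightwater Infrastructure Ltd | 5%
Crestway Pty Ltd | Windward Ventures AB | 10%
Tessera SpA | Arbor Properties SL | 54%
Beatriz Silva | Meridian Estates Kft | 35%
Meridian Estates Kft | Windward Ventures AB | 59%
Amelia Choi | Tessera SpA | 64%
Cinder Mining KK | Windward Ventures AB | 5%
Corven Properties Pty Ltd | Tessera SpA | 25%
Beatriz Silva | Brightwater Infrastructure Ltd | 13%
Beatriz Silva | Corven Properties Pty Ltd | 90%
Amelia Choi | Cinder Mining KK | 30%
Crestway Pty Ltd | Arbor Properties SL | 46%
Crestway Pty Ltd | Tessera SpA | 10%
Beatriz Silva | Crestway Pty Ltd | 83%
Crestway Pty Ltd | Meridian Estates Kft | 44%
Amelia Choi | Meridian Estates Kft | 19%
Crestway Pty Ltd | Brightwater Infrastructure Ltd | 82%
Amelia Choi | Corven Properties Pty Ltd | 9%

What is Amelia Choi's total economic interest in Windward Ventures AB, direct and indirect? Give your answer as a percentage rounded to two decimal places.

Amelia reaches Windward along 3 paths.
Via Meridian: 19% × 59% = 11.21%.
Via Corven → Cinder: 9% × 54% × 5% = 0.243%.
Via Cinder: 30% × 5% = 1.5%.
Total: 11.21% + 0.243% + 1.5% = 12.953%.
Rounded: 12.95%.

12.95%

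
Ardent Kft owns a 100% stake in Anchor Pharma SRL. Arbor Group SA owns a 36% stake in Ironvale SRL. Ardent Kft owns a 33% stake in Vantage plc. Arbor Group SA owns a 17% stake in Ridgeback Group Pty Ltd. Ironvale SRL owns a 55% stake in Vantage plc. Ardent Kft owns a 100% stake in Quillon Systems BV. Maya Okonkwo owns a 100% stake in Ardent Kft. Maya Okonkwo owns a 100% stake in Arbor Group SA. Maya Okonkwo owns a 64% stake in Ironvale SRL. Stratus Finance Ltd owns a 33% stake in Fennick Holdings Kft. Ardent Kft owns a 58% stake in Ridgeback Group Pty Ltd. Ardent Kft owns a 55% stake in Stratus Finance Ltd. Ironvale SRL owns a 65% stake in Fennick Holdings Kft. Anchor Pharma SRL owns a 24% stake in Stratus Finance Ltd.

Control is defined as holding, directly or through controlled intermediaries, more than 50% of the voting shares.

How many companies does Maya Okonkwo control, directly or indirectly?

Maya holds 100% of Arbor, so Maya controls Arbor.
Maya holds 100% of Ardent, so Maya controls Ardent.
Ardent holds 100% of Anchor, so Maya controls Anchor.
Arbor and Maya together hold 36% + 64% = 100% of Ironvale, so Maya controls Ironvale.
Anchor and Ardent together hold 24% + 55% = 79% of Stratus, so Maya controls Stratus.
Stratus and Ironvale together hold 33% + 65% = 98% of Fennick, so Maya controls Fennick.
Ironvale and Ardent together hold 55% + 33% = 88% of Vantage, so Maya controls Vantage.
Ardent holds 100% of Quillon, so Maya controls Quillon.
Arbor and Ardent together hold 17% + 58% = 75% of Ridgeback, so Maya controls Ridgeback.
Maya controls 9 companies.

9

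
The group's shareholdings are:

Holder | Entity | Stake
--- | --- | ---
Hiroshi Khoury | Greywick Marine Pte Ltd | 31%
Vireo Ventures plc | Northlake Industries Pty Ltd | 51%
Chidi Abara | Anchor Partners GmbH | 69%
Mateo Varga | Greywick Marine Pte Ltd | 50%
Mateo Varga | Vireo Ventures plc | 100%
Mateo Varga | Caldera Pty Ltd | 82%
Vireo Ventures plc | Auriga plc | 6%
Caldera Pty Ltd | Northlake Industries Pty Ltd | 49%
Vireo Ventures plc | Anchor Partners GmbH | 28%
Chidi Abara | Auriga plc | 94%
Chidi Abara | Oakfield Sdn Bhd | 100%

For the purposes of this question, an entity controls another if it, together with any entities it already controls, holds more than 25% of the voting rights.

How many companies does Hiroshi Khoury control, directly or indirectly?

Hiroshi holds 31% of Greywick, so Hiroshi controls Greywick.
No other company's threshold is met.
Hiroshi controls 1 company.

1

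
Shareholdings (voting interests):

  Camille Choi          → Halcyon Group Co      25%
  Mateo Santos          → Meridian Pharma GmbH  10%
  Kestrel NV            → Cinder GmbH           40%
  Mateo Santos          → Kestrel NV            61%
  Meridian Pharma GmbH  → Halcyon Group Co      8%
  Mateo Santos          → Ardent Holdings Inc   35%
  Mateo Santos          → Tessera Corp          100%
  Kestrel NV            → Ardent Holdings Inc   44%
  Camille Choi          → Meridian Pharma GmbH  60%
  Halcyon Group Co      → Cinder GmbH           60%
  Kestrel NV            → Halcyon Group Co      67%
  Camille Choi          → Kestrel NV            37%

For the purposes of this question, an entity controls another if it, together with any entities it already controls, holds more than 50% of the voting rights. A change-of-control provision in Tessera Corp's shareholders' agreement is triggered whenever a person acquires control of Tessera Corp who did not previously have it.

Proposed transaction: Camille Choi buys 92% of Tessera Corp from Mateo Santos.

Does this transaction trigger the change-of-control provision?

The purchase adds only to Camille's holdings (Mateo's stake shrinks), so Camille is the only person who could newly come to control Tessera.
Camille holds 60% of Meridian, so Camille controls Meridian.
Neither Camille nor any entity Camille controls holds any voting interest in Tessera.
So before the transaction, Camille does not control Tessera.
After the purchase, Camille holds 92% of Tessera directly, and Mateo's stake falls to 8%.
Camille holds 92% of Tessera, so Camille controls Tessera.
Camille did not control Tessera before and does after, so the clause is triggered.

Yes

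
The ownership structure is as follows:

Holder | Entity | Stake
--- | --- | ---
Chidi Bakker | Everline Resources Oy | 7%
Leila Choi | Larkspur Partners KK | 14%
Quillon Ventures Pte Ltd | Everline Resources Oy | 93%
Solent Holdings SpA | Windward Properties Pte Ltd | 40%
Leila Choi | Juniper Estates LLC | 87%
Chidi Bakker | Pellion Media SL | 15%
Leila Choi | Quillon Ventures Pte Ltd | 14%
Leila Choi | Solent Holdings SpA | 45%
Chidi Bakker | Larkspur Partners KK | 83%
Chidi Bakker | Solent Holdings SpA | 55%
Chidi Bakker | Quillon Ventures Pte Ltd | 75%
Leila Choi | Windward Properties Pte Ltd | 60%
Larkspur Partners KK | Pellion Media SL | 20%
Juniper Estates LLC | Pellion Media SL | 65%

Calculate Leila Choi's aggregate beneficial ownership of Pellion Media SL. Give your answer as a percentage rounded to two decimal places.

59.35%

Leila reaches Pellion along 2 paths.
Via Larkspur: 14% × 20% = 2.8%.
Via Juniper: 87% × 65% = 56.55%.
Total: 2.8% + 56.55% = 59.35%.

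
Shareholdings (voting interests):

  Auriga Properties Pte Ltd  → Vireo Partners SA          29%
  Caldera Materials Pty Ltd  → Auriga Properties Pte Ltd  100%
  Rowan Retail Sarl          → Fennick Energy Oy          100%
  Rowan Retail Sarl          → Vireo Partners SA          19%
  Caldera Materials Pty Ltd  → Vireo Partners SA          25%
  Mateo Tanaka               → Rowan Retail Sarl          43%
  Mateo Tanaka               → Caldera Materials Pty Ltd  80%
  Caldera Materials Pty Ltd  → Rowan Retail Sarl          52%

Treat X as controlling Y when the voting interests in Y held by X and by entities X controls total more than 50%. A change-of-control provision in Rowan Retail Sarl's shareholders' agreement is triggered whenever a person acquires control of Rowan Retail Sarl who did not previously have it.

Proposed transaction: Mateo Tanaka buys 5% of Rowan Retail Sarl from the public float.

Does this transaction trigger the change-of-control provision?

No

The purchase changes only Mateo's holdings, so Mateo is the only person who could newly come to control Rowan.
Mateo holds 80% of Caldera, so Mateo controls Caldera.
Mateo and Caldera together hold 43% + 52% = 95% of Rowan, so Mateo controls Rowan.
So Mateo already controls Rowan before the transaction.
After the purchase, Mateo's direct stake in Rowan rises to 43% + 5% = 48%.
Mateo controlled Rowan already, so this is not a new person acquiring control; every other person's position is unchanged or reduced.
No new person acquires control, so the clause is not triggered.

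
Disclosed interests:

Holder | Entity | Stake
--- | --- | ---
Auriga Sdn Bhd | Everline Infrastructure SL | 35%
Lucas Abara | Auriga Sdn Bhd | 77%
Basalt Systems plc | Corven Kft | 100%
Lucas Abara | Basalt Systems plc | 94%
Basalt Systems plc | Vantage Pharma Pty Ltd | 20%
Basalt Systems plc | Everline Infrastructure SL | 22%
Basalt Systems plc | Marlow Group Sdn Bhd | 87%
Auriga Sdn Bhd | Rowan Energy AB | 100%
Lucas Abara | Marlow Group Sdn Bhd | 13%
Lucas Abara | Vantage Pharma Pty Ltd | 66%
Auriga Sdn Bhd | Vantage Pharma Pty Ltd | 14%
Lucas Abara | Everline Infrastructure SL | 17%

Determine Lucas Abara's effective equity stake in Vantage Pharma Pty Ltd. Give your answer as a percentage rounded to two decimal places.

95.58%

Lucas reaches Vantage along 3 paths.
Direct stake: 66% = 66%.
Via Auriga: 77% × 14% = 10.78%.
Via Basalt: 94% × 20% = 18.8%.
Total: 66% + 10.78% + 18.8% = 95.58%.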